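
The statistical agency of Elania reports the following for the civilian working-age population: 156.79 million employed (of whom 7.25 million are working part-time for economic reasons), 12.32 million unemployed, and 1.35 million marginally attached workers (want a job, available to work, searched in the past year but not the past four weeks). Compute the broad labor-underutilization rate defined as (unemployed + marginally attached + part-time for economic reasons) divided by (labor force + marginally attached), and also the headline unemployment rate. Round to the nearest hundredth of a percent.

Labor force = 156.79 + 12.32 = 169.11 million.
Numerator = 12.32 + 1.35 + 7.25 = 20.92 million.
Denominator = 169.11 + 1.35 = 170.46 million.
Broad rate = 20.92 / 170.46 = 12.27%.
Headline unemployment rate = 12.32 / 169.11 = 7.29%.

Broad underutilization rate ≈ 12.27%; headline unemployment rate ≈ 7.29%.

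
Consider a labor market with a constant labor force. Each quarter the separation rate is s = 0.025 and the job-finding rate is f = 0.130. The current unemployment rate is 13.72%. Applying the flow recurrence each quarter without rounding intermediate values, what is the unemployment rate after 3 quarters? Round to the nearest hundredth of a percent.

With a fixed labor force, u_{t+1} = u_t + s·(1−u_t) − f·u_t = u_t·(1−s−f) + s.
Here 1−s−f = 0.845 and s = 0.025.
u_1 = 0.137200 × 0.845 + 0.025 = 0.140934.
u_2 = 0.140934 × 0.845 + 0.025 = 0.144089.
u_3 = 0.144089 × 0.845 + 0.025 = 0.146755.

Unemployment rate after three quarters ≈ 14.68%.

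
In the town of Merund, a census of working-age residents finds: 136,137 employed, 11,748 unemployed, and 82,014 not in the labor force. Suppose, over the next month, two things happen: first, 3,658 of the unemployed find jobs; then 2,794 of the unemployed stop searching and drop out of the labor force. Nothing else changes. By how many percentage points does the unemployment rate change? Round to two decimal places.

The unemployment rate changes by −4.29 percentage points.

Initially, labor force = 136,137 + 11,748 = 147,885, so u = 11,748/147,885 = 7.94%.
After the first change, unemployed falls and employed rises by 3,658; labor force unchanged → E = 139,795, U = 8,090, labor force = 147,885.
After the second change, unemployed and labor force both fall by 2,794 → E = 139,795, U = 5,296, labor force = 145,091.
New unemployment rate = 5,296 / 145,091 = 3.65%.
Change = 3.65% − 7.94% = −4.29 percentage points.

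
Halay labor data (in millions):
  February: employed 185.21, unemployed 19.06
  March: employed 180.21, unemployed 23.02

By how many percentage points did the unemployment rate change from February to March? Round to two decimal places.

The unemployment rate changed by +2.00 percentage points.

February: labor force = 185.21 + 19.06 = 204.27; u = 19.06/204.27 = 9.33%.
March: labor force = 180.21 + 23.02 = 203.23; u = 23.02/203.23 = 11.33%.
Change = 11.33% − 9.33% = +2.00 pp.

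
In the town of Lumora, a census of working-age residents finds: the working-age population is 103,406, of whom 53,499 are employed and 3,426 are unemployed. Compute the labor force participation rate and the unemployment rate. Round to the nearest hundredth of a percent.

Labor force = employed + unemployed = 53,499 + 3,426 = 56,925.
Unemployment rate = 3,426 / 56,925 = 6.02%.
Labor force participation rate = 56,925 / 103,406 = 55.05%.

Labor force participation rate ≈ 55.05%; unemployment rate ≈ 6.02%.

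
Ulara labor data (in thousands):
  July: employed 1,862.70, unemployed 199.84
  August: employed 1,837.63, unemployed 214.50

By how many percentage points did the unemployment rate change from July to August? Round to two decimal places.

The unemployment rate changed by +0.76 percentage points.

July: labor force = 1,862.70 + 199.84 = 2,062.54; u = 199.84/2,062.54 = 9.69%.
August: labor force = 1,837.63 + 214.50 = 2,052.13; u = 214.50/2,052.13 = 10.45%.
Change = 10.45% − 9.69% = +0.76 pp.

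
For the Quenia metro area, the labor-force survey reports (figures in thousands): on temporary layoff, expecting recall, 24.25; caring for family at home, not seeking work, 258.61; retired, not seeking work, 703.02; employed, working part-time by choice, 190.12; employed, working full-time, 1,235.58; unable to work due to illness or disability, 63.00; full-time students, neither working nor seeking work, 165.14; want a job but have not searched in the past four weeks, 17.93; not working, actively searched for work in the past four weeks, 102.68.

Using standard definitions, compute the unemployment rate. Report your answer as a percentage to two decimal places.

Unemployment rate ≈ 8.18%.

Employed = 190.12 + 1,235.58 = 1,425.70 thousand.
Unemployed = 24.25 + 102.68 = 126.93 thousand (jobless and actively searching, or on temporary layoff).
Labor force = 1,425.70 + 126.93 = 1,552.63 thousand.
Unemployment rate = 126.93 / 1,552.63 = 8.18%.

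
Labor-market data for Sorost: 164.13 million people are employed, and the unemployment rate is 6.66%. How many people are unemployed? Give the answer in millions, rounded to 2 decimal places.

About 11.71 million are unemployed.

Let U be the number unemployed. The labor force is E + U, and U/(E+U) = 0.0666.
So U = 0.0666 × 164.13 / (1 − 0.0666) = 10.9311 / 0.9334 ≈ 11.71 million.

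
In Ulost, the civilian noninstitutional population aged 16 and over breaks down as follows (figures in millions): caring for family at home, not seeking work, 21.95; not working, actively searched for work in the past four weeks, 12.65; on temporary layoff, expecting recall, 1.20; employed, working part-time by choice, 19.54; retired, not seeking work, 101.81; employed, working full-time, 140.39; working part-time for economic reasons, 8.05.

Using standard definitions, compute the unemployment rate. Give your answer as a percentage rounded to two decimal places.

Unemployment rate ≈ 7.62%.

Employed = 19.54 + 140.39 + 8.05 = 167.98 million (anyone who worked, including part-time for economic reasons, counts as employed).
Unemployed = 12.65 + 1.20 = 13.85 million (jobless and actively searching, or on temporary layoff).
Labor force = 167.98 + 13.85 = 181.83 million.
Unemployment rate = 13.85 / 181.83 = 7.62%.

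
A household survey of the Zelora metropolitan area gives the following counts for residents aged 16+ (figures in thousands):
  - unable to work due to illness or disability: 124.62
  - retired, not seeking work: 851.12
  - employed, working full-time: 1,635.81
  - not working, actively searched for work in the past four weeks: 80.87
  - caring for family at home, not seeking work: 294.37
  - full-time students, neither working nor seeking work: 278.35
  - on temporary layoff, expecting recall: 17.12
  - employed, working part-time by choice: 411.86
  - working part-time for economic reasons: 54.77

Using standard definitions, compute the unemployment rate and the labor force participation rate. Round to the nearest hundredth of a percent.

Employed = 1,635.81 + 411.86 + 54.77 = 2,102.44 thousand (anyone who worked, including part-time for economic reasons, counts as employed).
Unemployed = 80.87 + 17.12 = 97.99 thousand (jobless and actively searching, or on temporary layoff).
Labor force = 2,102.44 + 97.99 = 2,200.43 thousand.
Not in labor force = 124.62 + 851.12 + 294.37 + 278.35 = 1,548.46 thousand (those not working and not actively searching are outside the labor force).
Civilian working-age population = 2,200.43 + 1,548.46 = 3,748.89 thousand.
Unemployment rate = 97.99 / 2,200.43 = 4.45%.
Labor force participation rate = 2,200.43 / 3,748.89 = 58.70%.

Unemployment rate ≈ 4.45%; labor force participation rate ≈ 58.70%.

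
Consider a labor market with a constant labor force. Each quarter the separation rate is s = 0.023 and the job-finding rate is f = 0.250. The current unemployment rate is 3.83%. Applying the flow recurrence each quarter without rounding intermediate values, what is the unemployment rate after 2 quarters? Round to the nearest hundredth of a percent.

With a fixed labor force, u_{t+1} = u_t + s·(1−u_t) − f·u_t = u_t·(1−s−f) + s.
Here 1−s−f = 0.727 and s = 0.023.
u_1 = 0.038300 × 0.727 + 0.023 = 0.050844.
u_2 = 0.050844 × 0.727 + 0.023 = 0.059964.

Unemployment rate after two quarters ≈ 6.00%.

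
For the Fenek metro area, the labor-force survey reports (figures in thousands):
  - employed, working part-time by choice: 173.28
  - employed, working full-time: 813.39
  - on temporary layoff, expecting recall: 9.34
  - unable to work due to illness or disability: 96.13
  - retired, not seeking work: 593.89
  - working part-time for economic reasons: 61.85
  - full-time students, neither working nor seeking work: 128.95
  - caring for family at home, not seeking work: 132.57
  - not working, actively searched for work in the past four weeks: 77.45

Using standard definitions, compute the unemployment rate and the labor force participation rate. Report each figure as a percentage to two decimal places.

Employed = 173.28 + 813.39 + 61.85 = 1,048.52 thousand (anyone who worked, including part-time for economic reasons, counts as employed).
Unemployed = 9.34 + 77.45 = 86.79 thousand (jobless and actively searching, or on temporary layoff).
Labor force = 1,048.52 + 86.79 = 1,135.31 thousand.
Not in labor force = 96.13 + 593.89 + 128.95 + 132.57 = 951.54 thousand (those not working and not actively searching are outside the labor force).
Civilian working-age population = 1,135.31 + 951.54 = 2,086.85 thousand.
Unemployment rate = 86.79 / 1,135.31 = 7.64%.
Labor force participation rate = 1,135.31 / 2,086.85 = 54.40%.

Unemployment rate ≈ 7.64%; labor force participation rate ≈ 54.40%.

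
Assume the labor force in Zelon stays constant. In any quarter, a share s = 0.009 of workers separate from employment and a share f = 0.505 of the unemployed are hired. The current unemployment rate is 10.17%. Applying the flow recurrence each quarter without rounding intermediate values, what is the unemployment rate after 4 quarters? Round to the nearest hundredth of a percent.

With a fixed labor force, u_{t+1} = u_t + s·(1−u_t) − f·u_t = u_t·(1−s−f) + s.
Here 1−s−f = 0.486 and s = 0.009.
u_1 = 0.101700 × 0.486 + 0.009 = 0.058426.
u_2 = 0.058426 × 0.486 + 0.009 = 0.037395.
u_3 = 0.037395 × 0.486 + 0.009 = 0.027174.
u_4 = 0.027174 × 0.486 + 0.009 = 0.022207.

Unemployment rate after four quarters ≈ 2.22%.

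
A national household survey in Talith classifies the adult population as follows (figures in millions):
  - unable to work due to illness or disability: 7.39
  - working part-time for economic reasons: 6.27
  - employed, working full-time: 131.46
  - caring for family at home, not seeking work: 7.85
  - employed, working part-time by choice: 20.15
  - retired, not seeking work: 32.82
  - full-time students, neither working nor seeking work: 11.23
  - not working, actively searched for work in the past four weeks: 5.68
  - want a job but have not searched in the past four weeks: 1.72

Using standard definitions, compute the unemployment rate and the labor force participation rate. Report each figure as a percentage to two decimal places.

Unemployment rate ≈ 3.47%; labor force participation rate ≈ 72.83%.

Employed = 6.27 + 131.46 + 20.15 = 157.88 million (anyone who worked, including part-time for economic reasons, counts as employed).
Unemployed = 5.68 million.
Labor force = 157.88 + 5.68 = 163.56 million.
Not in labor force = 7.39 + 7.85 + 32.82 + 11.23 + 1.72 = 61.01 million (those not working and not actively searching are outside the labor force — including those who want a job but have given up searching).
Civilian working-age population = 163.56 + 61.01 = 224.57 million.
Unemployment rate = 5.68 / 163.56 = 3.47%.
Labor force participation rate = 163.56 / 224.57 = 72.83%.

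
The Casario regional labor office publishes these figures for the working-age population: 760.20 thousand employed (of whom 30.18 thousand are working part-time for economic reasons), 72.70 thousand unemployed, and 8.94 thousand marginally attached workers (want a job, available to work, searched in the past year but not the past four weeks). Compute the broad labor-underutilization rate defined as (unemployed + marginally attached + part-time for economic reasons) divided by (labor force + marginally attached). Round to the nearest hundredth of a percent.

Broad underutilization rate ≈ 13.28%.

Labor force = 760.20 + 72.70 = 832.90 thousand.
Numerator = 72.70 + 8.94 + 30.18 = 111.82 thousand.
Denominator = 832.90 + 8.94 = 841.84 thousand.
Broad rate = 111.82 / 841.84 = 13.28%.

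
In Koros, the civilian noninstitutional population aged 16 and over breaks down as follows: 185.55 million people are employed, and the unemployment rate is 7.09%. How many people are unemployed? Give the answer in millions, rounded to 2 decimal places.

Let U be the number unemployed. The labor force is E + U, and U/(E+U) = 0.0709.
So U = 0.0709 × 185.55 / (1 − 0.0709) = 13.1555 / 0.9291 ≈ 14.16 million.

About 14.16 million are unemployed.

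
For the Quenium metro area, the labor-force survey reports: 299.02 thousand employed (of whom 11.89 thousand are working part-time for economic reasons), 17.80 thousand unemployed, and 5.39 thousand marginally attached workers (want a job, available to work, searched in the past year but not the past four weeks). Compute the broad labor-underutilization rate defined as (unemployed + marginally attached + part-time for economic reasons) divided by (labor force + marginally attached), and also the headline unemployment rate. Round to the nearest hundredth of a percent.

Broad underutilization rate ≈ 10.89%; headline unemployment rate ≈ 5.62%.

Labor force = 299.02 + 17.80 = 316.82 thousand.
Numerator = 17.80 + 5.39 + 11.89 = 35.08 thousand.
Denominator = 316.82 + 5.39 = 322.21 thousand.
Broad rate = 35.08 / 322.21 = 10.89%.
Headline unemployment rate = 17.80 / 316.82 = 5.62%.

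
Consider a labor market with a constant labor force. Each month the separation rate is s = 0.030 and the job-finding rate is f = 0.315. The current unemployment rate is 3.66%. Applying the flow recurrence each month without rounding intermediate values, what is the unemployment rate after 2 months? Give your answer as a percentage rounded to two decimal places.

Unemployment rate after two months ≈ 6.54%.

With a fixed labor force, u_{t+1} = u_t + s·(1−u_t) − f·u_t = u_t·(1−s−f) + s.
Here 1−s−f = 0.655 and s = 0.030.
u_1 = 0.036600 × 0.655 + 0.030 = 0.053973.
u_2 = 0.053973 × 0.655 + 0.030 = 0.065352.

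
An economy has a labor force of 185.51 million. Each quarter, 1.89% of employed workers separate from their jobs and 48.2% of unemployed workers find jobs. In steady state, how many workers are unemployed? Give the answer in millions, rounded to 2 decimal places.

Steady-state unemployment rate u* = s/(s+f) = 1.89/(1.89+48.2) = 0.037732.
Unemployed = u* × labor force = 0.037732 × 185.51 ≈ 7.00 million.

About 7.00 million are unemployed in steady state.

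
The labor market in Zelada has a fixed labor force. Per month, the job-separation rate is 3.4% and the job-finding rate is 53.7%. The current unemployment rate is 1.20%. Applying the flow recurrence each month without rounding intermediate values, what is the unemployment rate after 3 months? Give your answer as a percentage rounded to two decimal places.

With a fixed labor force, u_{t+1} = u_t + s·(1−u_t) − f·u_t = u_t·(1−s−f) + s.
Here 1−s−f = 0.429 and s = 0.034.
u_1 = 0.012000 × 0.429 + 0.034 = 0.039148.
u_2 = 0.039148 × 0.429 + 0.034 = 0.050794.
u_3 = 0.050794 × 0.429 + 0.034 = 0.055791.

Unemployment rate after three months ≈ 5.58%.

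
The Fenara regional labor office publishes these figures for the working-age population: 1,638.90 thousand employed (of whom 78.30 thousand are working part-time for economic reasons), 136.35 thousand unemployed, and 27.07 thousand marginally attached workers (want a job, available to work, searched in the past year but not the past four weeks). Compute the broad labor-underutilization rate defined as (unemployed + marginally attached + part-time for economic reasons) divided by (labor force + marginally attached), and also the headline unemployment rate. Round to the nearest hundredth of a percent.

Broad underutilization rate ≈ 13.41%; headline unemployment rate ≈ 7.68%.

Labor force = 1,638.90 + 136.35 = 1,775.25 thousand.
Numerator = 136.35 + 27.07 + 78.30 = 241.72 thousand.
Denominator = 1,775.25 + 27.07 = 1,802.32 thousand.
Broad rate = 241.72 / 1,802.32 = 13.41%.
Headline unemployment rate = 136.35 / 1,775.25 = 7.68%.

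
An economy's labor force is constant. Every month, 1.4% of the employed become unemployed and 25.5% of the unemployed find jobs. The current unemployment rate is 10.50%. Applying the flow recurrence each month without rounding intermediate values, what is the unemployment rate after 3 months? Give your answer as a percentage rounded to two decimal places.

Unemployment rate after three months ≈ 7.27%.

With a fixed labor force, u_{t+1} = u_t + s·(1−u_t) − f·u_t = u_t·(1−s−f) + s.
Here 1−s−f = 0.731 and s = 0.014.
u_1 = 0.105000 × 0.731 + 0.014 = 0.090755.
u_2 = 0.090755 × 0.731 + 0.014 = 0.080342.
u_3 = 0.080342 × 0.731 + 0.014 = 0.072730.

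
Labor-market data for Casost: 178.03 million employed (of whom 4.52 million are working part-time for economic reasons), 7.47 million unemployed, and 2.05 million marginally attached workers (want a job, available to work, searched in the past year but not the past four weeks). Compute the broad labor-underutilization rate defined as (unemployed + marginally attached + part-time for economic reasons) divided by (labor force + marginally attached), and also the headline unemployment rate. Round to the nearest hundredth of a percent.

Labor force = 178.03 + 7.47 = 185.50 million.
Numerator = 7.47 + 2.05 + 4.52 = 14.04 million.
Denominator = 185.50 + 2.05 = 187.55 million.
Broad rate = 14.04 / 187.55 = 7.49%.
Headline unemployment rate = 7.47 / 185.50 = 4.03%.

Broad underutilization rate ≈ 7.49%; headline unemployment rate ≈ 4.03%.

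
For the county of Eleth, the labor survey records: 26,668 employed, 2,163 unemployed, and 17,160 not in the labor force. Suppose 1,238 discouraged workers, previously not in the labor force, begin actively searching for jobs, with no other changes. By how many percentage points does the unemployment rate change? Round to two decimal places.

The unemployment rate changes by +3.81 percentage points.

Initially, labor force = 26,668 + 2,163 = 28,831, so u = 2,163/28,831 = 7.50%.
After the change, unemployed and labor force both rise by 1,238 → E = 26,668, U = 3,401, labor force = 30,069.
New unemployment rate = 3,401 / 30,069 = 11.31%.
Change = 11.31% − 7.50% = +3.81 percentage points.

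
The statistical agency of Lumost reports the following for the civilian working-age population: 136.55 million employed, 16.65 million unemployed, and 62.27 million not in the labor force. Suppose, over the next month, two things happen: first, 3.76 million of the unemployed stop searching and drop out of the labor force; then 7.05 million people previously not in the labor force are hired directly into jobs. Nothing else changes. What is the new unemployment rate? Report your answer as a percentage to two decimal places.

New unemployment rate ≈ 8.24%.

Initially, labor force = 136.55 + 16.65 = 153.20 million, so u = 16.65/153.20 = 10.87%.
After the first change, unemployed and labor force both fall by 3.76 → E = 136.55, U = 12.89, labor force = 149.44 million.
After the second change, employed and labor force both rise by 7.05; unemployed unchanged → E = 143.60, U = 12.89, labor force = 156.49 million.
New unemployment rate = 12.89 / 156.49 = 8.24%.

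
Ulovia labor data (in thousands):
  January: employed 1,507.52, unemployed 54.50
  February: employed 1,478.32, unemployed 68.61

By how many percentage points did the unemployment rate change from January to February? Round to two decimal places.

January: labor force = 1,507.52 + 54.50 = 1,562.02; u = 54.50/1,562.02 = 3.49%.
February: labor force = 1,478.32 + 68.61 = 1,546.93; u = 68.61/1,546.93 = 4.44%.
Change = 4.44% − 3.49% = +0.95 pp.

The unemployment rate changed by +0.95 percentage points.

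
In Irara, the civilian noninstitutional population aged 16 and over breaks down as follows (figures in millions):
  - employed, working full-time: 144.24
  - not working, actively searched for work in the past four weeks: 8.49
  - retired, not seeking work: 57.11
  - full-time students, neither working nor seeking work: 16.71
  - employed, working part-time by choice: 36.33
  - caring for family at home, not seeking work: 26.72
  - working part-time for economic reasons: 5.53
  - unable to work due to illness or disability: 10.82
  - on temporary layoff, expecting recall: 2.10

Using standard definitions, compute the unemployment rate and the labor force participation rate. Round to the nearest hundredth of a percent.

Unemployment rate ≈ 5.38%; labor force participation rate ≈ 63.85%.

Employed = 144.24 + 36.33 + 5.53 = 186.10 million (anyone who worked, including part-time for economic reasons, counts as employed).
Unemployed = 8.49 + 2.10 = 10.59 million (jobless and actively searching, or on temporary layoff).
Labor force = 186.10 + 10.59 = 196.69 million.
Not in labor force = 57.11 + 16.71 + 26.72 + 10.82 = 111.36 million (those not working and not actively searching are outside the labor force).
Civilian working-age population = 196.69 + 111.36 = 308.05 million.
Unemployment rate = 10.59 / 196.69 = 5.38%.
Labor force participation rate = 196.69 / 308.05 = 63.85%.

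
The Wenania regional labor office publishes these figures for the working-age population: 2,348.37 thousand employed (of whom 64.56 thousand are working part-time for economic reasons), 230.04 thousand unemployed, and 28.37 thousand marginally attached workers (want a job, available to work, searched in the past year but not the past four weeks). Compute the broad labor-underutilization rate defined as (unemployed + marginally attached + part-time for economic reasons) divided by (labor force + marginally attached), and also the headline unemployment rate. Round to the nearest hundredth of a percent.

Broad underutilization rate ≈ 12.39%; headline unemployment rate ≈ 8.92%.

Labor force = 2,348.37 + 230.04 = 2,578.41 thousand.
Numerator = 230.04 + 28.37 + 64.56 = 322.97 thousand.
Denominator = 2,578.41 + 28.37 = 2,606.78 thousand.
Broad rate = 322.97 / 2,606.78 = 12.39%.
Headline unemployment rate = 230.04 / 2,578.41 = 8.92%.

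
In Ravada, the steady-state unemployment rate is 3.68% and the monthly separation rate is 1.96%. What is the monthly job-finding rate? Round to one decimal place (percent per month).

From u* = s/(s+f): f = s·(1−u)/u.
f = 1.96 × (1 − 0.0368) / 0.0368 = 1.8879 / 0.0368 ≈ 51.3% per month.

Job-finding rate ≈ 51.3% per month.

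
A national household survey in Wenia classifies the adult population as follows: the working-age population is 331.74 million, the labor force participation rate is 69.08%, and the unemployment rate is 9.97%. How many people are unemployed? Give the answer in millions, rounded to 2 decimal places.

Labor force = 0.6908 × 331.74 = 229.17 million.
Unemployed = 0.0997 × 229.17 ≈ 22.85 million.

About 22.85 million are unemployed.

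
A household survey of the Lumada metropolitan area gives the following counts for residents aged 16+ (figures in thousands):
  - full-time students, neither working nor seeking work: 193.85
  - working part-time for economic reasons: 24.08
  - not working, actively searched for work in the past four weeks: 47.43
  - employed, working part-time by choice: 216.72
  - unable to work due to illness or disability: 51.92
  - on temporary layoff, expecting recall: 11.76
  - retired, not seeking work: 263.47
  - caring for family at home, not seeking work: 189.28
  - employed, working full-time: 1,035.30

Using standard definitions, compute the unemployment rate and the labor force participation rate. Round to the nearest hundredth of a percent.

Employed = 24.08 + 216.72 + 1,035.30 = 1,276.10 thousand (anyone who worked, including part-time for economic reasons, counts as employed).
Unemployed = 47.43 + 11.76 = 59.19 thousand (jobless and actively searching, or on temporary layoff).
Labor force = 1,276.10 + 59.19 = 1,335.29 thousand.
Not in labor force = 193.85 + 51.92 + 263.47 + 189.28 = 698.52 thousand (those not working and not actively searching are outside the labor force).
Civilian working-age population = 1,335.29 + 698.52 = 2,033.81 thousand.
Unemployment rate = 59.19 / 1,335.29 = 4.43%.
Labor force participation rate = 1,335.29 / 2,033.81 = 65.65%.

Unemployment rate ≈ 4.43%; labor force participation rate ≈ 65.65%.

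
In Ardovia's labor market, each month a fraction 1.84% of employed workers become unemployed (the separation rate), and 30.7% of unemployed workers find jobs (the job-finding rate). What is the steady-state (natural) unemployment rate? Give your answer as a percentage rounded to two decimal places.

Steady-state unemployment rate ≈ 5.65%.

At steady state the flows balance: s·E = f·U, so U/(E+U) = s/(s+f).
u* = 1.84 / (1.84 + 30.7) = 1.84 / 32.54 = 5.65%.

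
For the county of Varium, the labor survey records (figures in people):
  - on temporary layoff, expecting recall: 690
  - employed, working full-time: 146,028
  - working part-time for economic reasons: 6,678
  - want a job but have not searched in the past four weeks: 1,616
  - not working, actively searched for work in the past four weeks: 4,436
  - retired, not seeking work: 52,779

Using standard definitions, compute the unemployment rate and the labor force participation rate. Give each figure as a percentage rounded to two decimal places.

Unemployment rate ≈ 3.25%; labor force participation rate ≈ 74.37%.

Employed = 146,028 + 6,678 = 152,706 (anyone who worked, including part-time for economic reasons, counts as employed).
Unemployed = 690 + 4,436 = 5,126 (jobless and actively searching, or on temporary layoff).
Labor force = 152,706 + 5,126 = 157,832.
Not in labor force = 1,616 + 52,779 = 54,395 (those not working and not actively searching are outside the labor force — including those who want a job but have given up searching).
Civilian working-age population = 157,832 + 54,395 = 212,227.
Unemployment rate = 5,126 / 157,832 = 3.25%.
Labor force participation rate = 157,832 / 212,227 = 74.37%.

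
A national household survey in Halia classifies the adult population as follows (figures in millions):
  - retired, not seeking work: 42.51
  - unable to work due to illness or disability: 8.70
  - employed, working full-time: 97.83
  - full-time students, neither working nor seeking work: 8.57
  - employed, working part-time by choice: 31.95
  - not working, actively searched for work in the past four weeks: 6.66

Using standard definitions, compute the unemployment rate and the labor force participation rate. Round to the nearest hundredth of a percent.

Unemployment rate ≈ 4.88%; labor force participation rate ≈ 69.53%.

Employed = 97.83 + 31.95 = 129.78 million.
Unemployed = 6.66 million.
Labor force = 129.78 + 6.66 = 136.44 million.
Not in labor force = 42.51 + 8.70 + 8.57 = 59.78 million (those not working and not actively searching are outside the labor force).
Civilian working-age population = 136.44 + 59.78 = 196.22 million.
Unemployment rate = 6.66 / 136.44 = 4.88%.
Labor force participation rate = 136.44 / 196.22 = 69.53%.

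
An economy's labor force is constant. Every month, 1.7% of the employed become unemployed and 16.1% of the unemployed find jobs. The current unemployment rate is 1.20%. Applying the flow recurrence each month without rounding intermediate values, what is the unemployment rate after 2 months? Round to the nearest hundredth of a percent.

With a fixed labor force, u_{t+1} = u_t + s·(1−u_t) − f·u_t = u_t·(1−s−f) + s.
Here 1−s−f = 0.822 and s = 0.017.
u_1 = 0.012000 × 0.822 + 0.017 = 0.026864.
u_2 = 0.026864 × 0.822 + 0.017 = 0.039082.

Unemployment rate after two months ≈ 3.91%.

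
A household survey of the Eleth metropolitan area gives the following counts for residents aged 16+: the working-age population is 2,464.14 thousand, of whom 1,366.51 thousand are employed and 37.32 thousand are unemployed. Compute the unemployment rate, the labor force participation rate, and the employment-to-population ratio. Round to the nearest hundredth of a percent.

Unemployment rate ≈ 2.66%; labor force participation rate ≈ 56.97%; employment-population ratio ≈ 55.46%.

Labor force = employed + unemployed = 1,366.51 + 37.32 = 1,403.83 thousand.
Unemployment rate = 37.32 / 1,403.83 = 2.66%.
Labor force participation rate = 1,403.83 / 2,464.14 = 56.97%.
Employment-population ratio = 1,366.51 / 2,464.14 = 55.46%.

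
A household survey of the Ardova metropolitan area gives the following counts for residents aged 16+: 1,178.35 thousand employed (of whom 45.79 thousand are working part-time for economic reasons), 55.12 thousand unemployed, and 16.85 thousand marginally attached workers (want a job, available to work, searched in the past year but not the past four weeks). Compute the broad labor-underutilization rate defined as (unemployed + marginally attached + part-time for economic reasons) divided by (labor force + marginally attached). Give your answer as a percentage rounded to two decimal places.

Broad underutilization rate ≈ 9.42%.

Labor force = 1,178.35 + 55.12 = 1,233.47 thousand.
Numerator = 55.12 + 16.85 + 45.79 = 117.76 thousand.
Denominator = 1,233.47 + 16.85 = 1,250.32 thousand.
Broad rate = 117.76 / 1,250.32 = 9.42%.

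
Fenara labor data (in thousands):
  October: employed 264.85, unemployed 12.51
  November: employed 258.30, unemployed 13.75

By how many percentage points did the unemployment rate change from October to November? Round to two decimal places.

October: labor force = 264.85 + 12.51 = 277.36; u = 12.51/277.36 = 4.51%.
November: labor force = 258.30 + 13.75 = 272.05; u = 13.75/272.05 = 5.05%.
Change = 5.05% − 4.51% = +0.54 pp.

The unemployment rate changed by +0.54 percentage points.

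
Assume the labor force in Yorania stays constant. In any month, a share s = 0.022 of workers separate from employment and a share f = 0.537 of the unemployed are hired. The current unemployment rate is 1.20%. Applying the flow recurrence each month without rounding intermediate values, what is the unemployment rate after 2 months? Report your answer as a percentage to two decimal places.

Unemployment rate after two months ≈ 3.40%.

With a fixed labor force, u_{t+1} = u_t + s·(1−u_t) − f·u_t = u_t·(1−s−f) + s.
Here 1−s−f = 0.441 and s = 0.022.
u_1 = 0.012000 × 0.441 + 0.022 = 0.027292.
u_2 = 0.027292 × 0.441 + 0.022 = 0.034036.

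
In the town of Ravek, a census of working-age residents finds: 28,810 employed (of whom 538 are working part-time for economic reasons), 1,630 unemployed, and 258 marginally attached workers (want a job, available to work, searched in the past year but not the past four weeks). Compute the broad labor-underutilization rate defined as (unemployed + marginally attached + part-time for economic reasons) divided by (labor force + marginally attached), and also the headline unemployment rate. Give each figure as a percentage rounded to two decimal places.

Labor force = 28,810 + 1,630 = 30,440.
Numerator = 1,630 + 258 + 538 = 2,426.
Denominator = 30,440 + 258 = 30,698.
Broad rate = 2,426 / 30,698 = 7.90%.
Headline unemployment rate = 1,630 / 30,440 = 5.35%.

Broad underutilization rate ≈ 7.90%; headline unemployment rate ≈ 5.35%.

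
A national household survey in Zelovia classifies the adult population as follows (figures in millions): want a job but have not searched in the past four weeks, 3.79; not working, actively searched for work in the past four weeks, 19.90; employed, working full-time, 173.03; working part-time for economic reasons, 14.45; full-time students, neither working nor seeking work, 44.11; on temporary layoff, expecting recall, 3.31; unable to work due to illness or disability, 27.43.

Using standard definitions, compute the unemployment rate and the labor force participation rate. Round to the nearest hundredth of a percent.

Unemployment rate ≈ 11.02%; labor force participation rate ≈ 73.66%.

Employed = 173.03 + 14.45 = 187.48 million (anyone who worked, including part-time for economic reasons, counts as employed).
Unemployed = 19.90 + 3.31 = 23.21 million (jobless and actively searching, or on temporary layoff).
Labor force = 187.48 + 23.21 = 210.69 million.
Not in labor force = 3.79 + 44.11 + 27.43 = 75.33 million (those not working and not actively searching are outside the labor force — including those who want a job but have given up searching).
Civilian working-age population = 210.69 + 75.33 = 286.02 million.
Unemployment rate = 23.21 / 210.69 = 11.02%.
Labor force participation rate = 210.69 / 286.02 = 73.66%.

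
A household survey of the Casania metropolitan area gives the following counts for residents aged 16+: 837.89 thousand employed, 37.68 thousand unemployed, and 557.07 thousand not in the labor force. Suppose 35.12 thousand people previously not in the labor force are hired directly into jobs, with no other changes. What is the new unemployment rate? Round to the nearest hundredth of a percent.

New unemployment rate ≈ 4.14%.

Initially, labor force = 837.89 + 37.68 = 875.57 thousand, so u = 37.68/875.57 = 4.30%.
After the change, employed and labor force both rise by 35.12; unemployed unchanged → E = 873.01, U = 37.68, labor force = 910.69 thousand.
New unemployment rate = 37.68 / 910.69 = 4.14%.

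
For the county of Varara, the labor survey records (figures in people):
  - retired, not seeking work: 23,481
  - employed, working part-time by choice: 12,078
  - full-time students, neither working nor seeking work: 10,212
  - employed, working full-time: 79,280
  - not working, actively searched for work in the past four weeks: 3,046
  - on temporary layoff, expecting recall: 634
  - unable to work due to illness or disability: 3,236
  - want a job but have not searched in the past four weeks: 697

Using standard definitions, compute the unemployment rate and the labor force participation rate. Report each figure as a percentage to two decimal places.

Employed = 12,078 + 79,280 = 91,358.
Unemployed = 3,046 + 634 = 3,680 (jobless and actively searching, or on temporary layoff).
Labor force = 91,358 + 3,680 = 95,038.
Not in labor force = 23,481 + 10,212 + 3,236 + 697 = 37,626 (those not working and not actively searching are outside the labor force — including those who want a job but have given up searching).
Civilian working-age population = 95,038 + 37,626 = 132,664.
Unemployment rate = 3,680 / 95,038 = 3.87%.
Labor force participation rate = 95,038 / 132,664 = 71.64%.

Unemployment rate ≈ 3.87%; labor force participation rate ≈ 71.64%.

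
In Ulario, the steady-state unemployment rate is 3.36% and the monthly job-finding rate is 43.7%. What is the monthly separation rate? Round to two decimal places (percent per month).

Separation rate ≈ 1.52% per month.

From u* = s/(s+f): s = u·f/(1−u).
s = 0.0336 × 43.7 / (1 − 0.0336) = 1.4683 / 0.9664 ≈ 1.52% per month.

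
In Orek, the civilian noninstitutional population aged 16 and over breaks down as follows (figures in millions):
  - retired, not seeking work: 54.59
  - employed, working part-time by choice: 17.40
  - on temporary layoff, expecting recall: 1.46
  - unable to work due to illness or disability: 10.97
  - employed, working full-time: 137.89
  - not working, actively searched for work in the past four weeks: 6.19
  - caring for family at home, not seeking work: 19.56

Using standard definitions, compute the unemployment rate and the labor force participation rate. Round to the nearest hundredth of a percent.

Unemployment rate ≈ 4.69%; labor force participation rate ≈ 65.69%.

Employed = 17.40 + 137.89 = 155.29 million.
Unemployed = 1.46 + 6.19 = 7.65 million (jobless and actively searching, or on temporary layoff).
Labor force = 155.29 + 7.65 = 162.94 million.
Not in labor force = 54.59 + 10.97 + 19.56 = 85.12 million (those not working and not actively searching are outside the labor force).
Civilian working-age population = 162.94 + 85.12 = 248.06 million.
Unemployment rate = 7.65 / 162.94 = 4.69%.
Labor force participation rate = 162.94 / 248.06 = 65.69%.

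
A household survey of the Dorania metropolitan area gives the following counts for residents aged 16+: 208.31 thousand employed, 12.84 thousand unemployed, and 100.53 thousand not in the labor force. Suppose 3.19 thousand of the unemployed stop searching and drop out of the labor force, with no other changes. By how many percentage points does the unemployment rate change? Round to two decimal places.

Initially, labor force = 208.31 + 12.84 = 221.15 thousand, so u = 12.84/221.15 = 5.81%.
After the change, unemployed and labor force both fall by 3.19 → E = 208.31, U = 9.65, labor force = 217.96 thousand.
New unemployment rate = 9.65 / 217.96 = 4.43%.
Change = 4.43% − 5.81% = −1.38 percentage points.

The unemployment rate changes by −1.38 percentage points.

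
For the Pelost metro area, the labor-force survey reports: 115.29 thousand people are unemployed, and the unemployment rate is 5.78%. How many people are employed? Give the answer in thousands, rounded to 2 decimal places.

Labor force = U / u = 115.29 / 0.0578 ≈ 1,994.64 thousand.
Employed = labor force − unemployed = 1,994.64 − 115.29 = 1,879.35 thousand.

About 1,879.35 thousand are employed.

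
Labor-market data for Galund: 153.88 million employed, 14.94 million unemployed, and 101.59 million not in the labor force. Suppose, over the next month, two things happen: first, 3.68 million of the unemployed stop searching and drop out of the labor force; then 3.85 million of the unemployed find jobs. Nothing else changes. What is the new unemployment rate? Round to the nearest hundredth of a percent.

New unemployment rate ≈ 4.49%.

Initially, labor force = 153.88 + 14.94 = 168.82 million, so u = 14.94/168.82 = 8.85%.
After the first change, unemployed and labor force both fall by 3.68 → E = 153.88, U = 11.26, labor force = 165.14 million.
After the second change, unemployed falls and employed rises by 3.85; labor force unchanged → E = 157.73, U = 7.41, labor force = 165.14 million.
New unemployment rate = 7.41 / 165.14 = 4.49%.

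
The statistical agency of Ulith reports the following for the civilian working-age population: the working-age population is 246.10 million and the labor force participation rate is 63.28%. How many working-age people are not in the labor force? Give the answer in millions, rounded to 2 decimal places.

About 90.37 million are not in the labor force.

Share not in the labor force = 1 − 0.6328 = 0.3672.
Not in labor force = 0.3672 × 246.10 ≈ 90.37 million.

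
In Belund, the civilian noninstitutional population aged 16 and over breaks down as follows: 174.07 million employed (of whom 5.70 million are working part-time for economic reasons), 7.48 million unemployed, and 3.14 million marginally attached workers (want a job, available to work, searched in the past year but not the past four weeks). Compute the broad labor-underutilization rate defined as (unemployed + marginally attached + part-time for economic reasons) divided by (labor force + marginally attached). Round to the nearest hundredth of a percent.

Broad underutilization rate ≈ 8.84%.

Labor force = 174.07 + 7.48 = 181.55 million.
Numerator = 7.48 + 3.14 + 5.70 = 16.32 million.
Denominator = 181.55 + 3.14 = 184.69 million.
Broad rate = 16.32 / 184.69 = 8.84%.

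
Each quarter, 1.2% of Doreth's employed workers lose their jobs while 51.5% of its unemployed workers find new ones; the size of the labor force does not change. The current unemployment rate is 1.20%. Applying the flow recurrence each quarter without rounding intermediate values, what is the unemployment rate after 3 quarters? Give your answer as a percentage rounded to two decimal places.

With a fixed labor force, u_{t+1} = u_t + s·(1−u_t) − f·u_t = u_t·(1−s−f) + s.
Here 1−s−f = 0.473 and s = 0.012.
u_1 = 0.012000 × 0.473 + 0.012 = 0.017676.
u_2 = 0.017676 × 0.473 + 0.012 = 0.020361.
u_3 = 0.020361 × 0.473 + 0.012 = 0.021631.

Unemployment rate after three quarters ≈ 2.16%.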